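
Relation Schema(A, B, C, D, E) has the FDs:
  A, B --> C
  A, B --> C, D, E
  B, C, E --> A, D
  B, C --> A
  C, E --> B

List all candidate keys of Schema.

{A, B} is a candidate key since {A, B}⁺ = {A, B, C, D, E} covers every attribute.
{B, C} is a candidate key since {B, C}⁺ = {A, B, C, D, E} covers every attribute.
{C, E} is a candidate key since {C, E}⁺ = {A, B, C, D, E} covers every attribute.
No proper subset of any of these is a key, and no other minimal superkey exists.

{A, B}, {B, C}, {C, E}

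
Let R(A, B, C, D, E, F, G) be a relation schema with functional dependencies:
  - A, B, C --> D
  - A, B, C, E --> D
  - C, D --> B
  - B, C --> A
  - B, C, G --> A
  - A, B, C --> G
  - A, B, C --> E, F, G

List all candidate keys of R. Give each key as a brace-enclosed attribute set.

{C} never appears on the right of any FD, so every key must include it.
{B, C}⁺ = {A, B, C, D, E, F, G} — all of the relation — so {B, C} is a candidate key.
{C, D}⁺ = {A, B, C, D, E, F, G} — all of the relation — so {C, D} is a candidate key.
These are minimal and exhaustive — every other superkey contains one of them.

{B, C}, {C, D}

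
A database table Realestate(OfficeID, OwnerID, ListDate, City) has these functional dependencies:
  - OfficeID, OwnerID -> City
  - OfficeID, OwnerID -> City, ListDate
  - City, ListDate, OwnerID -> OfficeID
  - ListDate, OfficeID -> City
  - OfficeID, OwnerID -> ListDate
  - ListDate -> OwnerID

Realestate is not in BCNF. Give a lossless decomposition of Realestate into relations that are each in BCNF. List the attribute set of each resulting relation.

{City, ListDate, OfficeID}; {ListDate, OwnerID}

Candidate keys of the original relation: {City, ListDate}, {ListDate, OfficeID}, {OfficeID, OwnerID}.
In {City, ListDate, OfficeID, OwnerID}, {ListDate} is not a superkey ({ListDate}⁺ restricted to this set is {ListDate, OwnerID}), so split on ListDate -> OwnerID into {ListDate, OwnerID} and {City, ListDate, OfficeID}.
{ListDate, OwnerID}: every determinant is a superkey — BCNF.
{City, ListDate, OfficeID}: every determinant is a superkey — BCNF.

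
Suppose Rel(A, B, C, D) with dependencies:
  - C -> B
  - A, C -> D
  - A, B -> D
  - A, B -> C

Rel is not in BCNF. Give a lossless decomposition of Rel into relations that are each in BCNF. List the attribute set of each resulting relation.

{A, C, D}; {B, C}

Candidate keys of the original relation: {A, B}, {A, C}.
In {A, B, C, D}, {C} is not a superkey ({C}⁺ restricted to this set is {B, C}), so split on C -> B into {B, C} and {A, C, D}.
{B, C} has no BCNF violation.
{A, C, D} has no BCNF violation.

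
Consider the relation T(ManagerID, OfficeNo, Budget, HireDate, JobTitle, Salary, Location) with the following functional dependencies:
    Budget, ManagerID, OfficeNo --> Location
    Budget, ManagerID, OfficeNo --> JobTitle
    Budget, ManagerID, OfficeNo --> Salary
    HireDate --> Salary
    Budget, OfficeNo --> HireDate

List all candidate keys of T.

No FD produces {Budget, ManagerID, OfficeNo}, so they must be in every candidate key.
{Budget, ManagerID, OfficeNo}⁺ = {Budget, HireDate, JobTitle, Location, ManagerID, OfficeNo, Salary}, which is every attribute, so {Budget, ManagerID, OfficeNo} is a candidate key.
No other minimal set has full closure, so this is the only candidate key.

{Budget, ManagerID, OfficeNo}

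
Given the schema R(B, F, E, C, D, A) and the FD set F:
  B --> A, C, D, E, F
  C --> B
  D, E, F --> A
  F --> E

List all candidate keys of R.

{B}⁺ = {A, B, C, D, E, F} — all of the relation — so {B} is a candidate key.
{C}⁺ = {A, B, C, D, E, F} — all of the relation — so {C} is a candidate key.
These are minimal and exhaustive — every other superkey contains one of them.

{B}, {C}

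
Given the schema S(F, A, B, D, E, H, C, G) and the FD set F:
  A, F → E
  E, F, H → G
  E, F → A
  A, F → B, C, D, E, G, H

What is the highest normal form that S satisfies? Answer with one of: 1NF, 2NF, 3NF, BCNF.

Candidate keys: {A, F}, {E, F}. Prime attributes: {A, E, F}.
The left-hand side of every FD is a superkey, so BCNF is satisfied.

BCNF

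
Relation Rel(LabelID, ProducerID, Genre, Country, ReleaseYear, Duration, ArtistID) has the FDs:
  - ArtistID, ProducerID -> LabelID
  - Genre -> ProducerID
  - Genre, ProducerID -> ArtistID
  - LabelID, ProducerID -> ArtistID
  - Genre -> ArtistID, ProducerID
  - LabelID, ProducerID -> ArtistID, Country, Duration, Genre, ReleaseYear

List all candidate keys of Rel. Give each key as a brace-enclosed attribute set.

{ArtistID, ProducerID}, {Genre}, {LabelID, ProducerID}

{Genre}⁺ = {ArtistID, Country, Duration, Genre, LabelID, ProducerID, ReleaseYear}, which is every attribute, so {Genre} is a candidate key.
{ArtistID, ProducerID}⁺ = {ArtistID, Country, Duration, Genre, LabelID, ProducerID, ReleaseYear}, which is every attribute, so {ArtistID, ProducerID} is a candidate key.
{LabelID, ProducerID}⁺ = {ArtistID, Country, Duration, Genre, LabelID, ProducerID, ReleaseYear}, which is every attribute, so {LabelID, ProducerID} is a candidate key.
Any other superkey properly contains one of these, so there are no further candidate keys.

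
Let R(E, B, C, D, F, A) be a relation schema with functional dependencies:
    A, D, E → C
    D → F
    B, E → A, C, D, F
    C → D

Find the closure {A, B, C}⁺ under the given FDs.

{A, B, C, D, F}

Start with {A, B, C}.
C → D applies; add {D} → now {A, B, C, D}.
D → F applies; add {F} → now {A, B, C, D, F}.
No further FD applies.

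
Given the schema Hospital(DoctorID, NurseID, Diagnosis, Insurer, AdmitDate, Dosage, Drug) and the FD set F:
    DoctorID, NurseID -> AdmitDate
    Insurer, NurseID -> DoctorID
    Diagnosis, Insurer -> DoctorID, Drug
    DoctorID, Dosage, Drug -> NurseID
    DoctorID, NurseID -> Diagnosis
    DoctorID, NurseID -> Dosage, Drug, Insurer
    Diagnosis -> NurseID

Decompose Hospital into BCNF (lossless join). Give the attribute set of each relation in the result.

Candidate keys of the original relation: {Diagnosis, DoctorID}, {Diagnosis, Insurer}, {DoctorID, Dosage, Drug}, {DoctorID, NurseID}, {Insurer, NurseID}.
Within {AdmitDate, Diagnosis, DoctorID, Dosage, Drug, Insurer, NurseID}: {Diagnosis}⁺ ∩ {AdmitDate, Diagnosis, DoctorID, Dosage, Drug, Insurer, NurseID} = {Diagnosis, NurseID}, not the whole set, so Diagnosis -> NurseID violates BCNF; decompose into {Diagnosis, NurseID} and {AdmitDate, Diagnosis, DoctorID, Dosage, Drug, Insurer}.
{Diagnosis, NurseID} has no BCNF violation.
{AdmitDate, Diagnosis, DoctorID, Dosage, Drug, Insurer} has no BCNF violation.

{AdmitDate, Diagnosis, DoctorID, Dosage, Drug, Insurer}; {Diagnosis, NurseID}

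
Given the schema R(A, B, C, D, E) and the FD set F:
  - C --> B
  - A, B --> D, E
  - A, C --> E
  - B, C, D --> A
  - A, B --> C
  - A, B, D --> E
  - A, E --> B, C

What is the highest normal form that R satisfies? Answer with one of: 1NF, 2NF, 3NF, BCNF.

Candidate keys: {A, B}, {A, C}, {A, E}, {C, D}. Prime attributes: {A, B, C, D, E}.
For C --> B we have {C}⁺ = {B, C}; {C} is not a superkey, so BCNF fails.
Its right-hand attributes {B} are all prime, as are those of every other non-superkey FD — the relation is in 3NF.

3NF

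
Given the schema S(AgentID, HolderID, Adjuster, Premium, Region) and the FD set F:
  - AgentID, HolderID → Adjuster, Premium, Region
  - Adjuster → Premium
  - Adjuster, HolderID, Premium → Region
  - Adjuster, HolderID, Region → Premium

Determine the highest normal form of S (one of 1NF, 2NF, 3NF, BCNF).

2NF

Candidate key: {AgentID, HolderID}. Prime attributes: {AgentID, HolderID}.
Adjuster → Premium breaks BCNF: {Adjuster}⁺ = {Adjuster, Premium}, so {Adjuster} is not a superkey.
Adjuster → Premium has non-prime {Premium} on the right and a non-superkey on the left, so 3NF fails.
No proper subset of a key has a non-prime attribute in its closure, so there is no partial dependency; 2NF holds.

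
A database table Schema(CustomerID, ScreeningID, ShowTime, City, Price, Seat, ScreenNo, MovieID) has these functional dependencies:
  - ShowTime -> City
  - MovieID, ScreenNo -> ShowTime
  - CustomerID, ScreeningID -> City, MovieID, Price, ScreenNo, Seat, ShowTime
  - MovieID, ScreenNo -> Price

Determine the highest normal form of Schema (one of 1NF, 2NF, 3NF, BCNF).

2NF

Candidate key: {CustomerID, ScreeningID}. Prime attributes: {CustomerID, ScreeningID}.
ShowTime -> City: {ShowTime}⁺ = {City, ShowTime}, which is not all of the attributes, so the left side is not a superkey — BCNF is violated.
ShowTime -> City determines the non-prime attribute {City} from a non-superkey — 3NF is violated.
Checking every proper subset of each key, none determines a non-prime attribute — 2NF is satisfied.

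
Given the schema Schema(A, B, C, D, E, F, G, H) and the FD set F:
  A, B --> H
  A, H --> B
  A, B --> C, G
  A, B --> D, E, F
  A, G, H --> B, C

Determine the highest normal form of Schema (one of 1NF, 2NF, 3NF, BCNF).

Candidate keys: {A, B}, {A, H}. Prime attributes: {A, B, H}.
Each dependency's left side is a superkey — BCNF holds.

BCNF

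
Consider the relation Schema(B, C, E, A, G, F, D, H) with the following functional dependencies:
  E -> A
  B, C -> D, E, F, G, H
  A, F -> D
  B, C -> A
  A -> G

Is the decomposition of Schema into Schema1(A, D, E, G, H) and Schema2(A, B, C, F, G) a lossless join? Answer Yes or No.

No

The shared attributes are {A, G} and {A, G}⁺ = {A, G}.
Schema1 ⊄ {A, G} and Schema2 ⊄ {A, G}, so the split is lossy.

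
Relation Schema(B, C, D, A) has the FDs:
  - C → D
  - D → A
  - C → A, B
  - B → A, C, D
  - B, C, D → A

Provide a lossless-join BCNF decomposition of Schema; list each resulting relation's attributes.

{A, D}; {B, C, D}

Candidate keys of the original relation: {B}, {C}.
In {A, B, C, D}, {D} is not a superkey ({D}⁺ restricted to this set is {A, D}), so split on D → A into {A, D} and {B, C, D}.
{A, D}: every determinant is a superkey — BCNF.
{B, C, D}: every determinant is a superkey — BCNF.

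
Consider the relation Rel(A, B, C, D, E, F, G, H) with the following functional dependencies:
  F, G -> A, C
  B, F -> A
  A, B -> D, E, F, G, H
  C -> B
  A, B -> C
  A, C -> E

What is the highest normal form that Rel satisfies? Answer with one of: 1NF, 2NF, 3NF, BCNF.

Candidate keys: {A, B}, {A, C}, {B, F}, {C, F}, {F, G}. Prime attributes: {A, B, C, F, G}.
C -> B breaks BCNF: {C}⁺ = {B, C}, so {C} is not a superkey.
Its right-hand attributes {B} are all prime, as are those of every other non-superkey FD — the relation is in 3NF.

3NF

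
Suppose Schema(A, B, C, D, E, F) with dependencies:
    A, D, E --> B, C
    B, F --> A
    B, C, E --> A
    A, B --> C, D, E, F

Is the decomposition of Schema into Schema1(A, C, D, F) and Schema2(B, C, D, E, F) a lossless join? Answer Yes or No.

Schema1 ∩ Schema2 = {C, D, F}; its closure under F is {C, D, F}.
Schema1 ⊄ {C, D, F} and Schema2 ⊄ {C, D, F}, so the split is lossy.

No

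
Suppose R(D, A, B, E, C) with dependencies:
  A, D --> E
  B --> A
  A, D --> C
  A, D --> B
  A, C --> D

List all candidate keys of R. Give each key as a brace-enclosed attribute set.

Closure of {A, C} is {A, B, C, D, E}, the whole schema; {A, C} is a candidate key.
Closure of {A, D} is {A, B, C, D, E}, the whole schema; {A, D} is a candidate key.
Closure of {B, C} is {A, B, C, D, E}, the whole schema; {B, C} is a candidate key.
Closure of {B, D} is {A, B, C, D, E}, the whole schema; {B, D} is a candidate key.
No proper subset of any of these is a key, and no other minimal superkey exists.

{A, C}, {A, D}, {B, C}, {B, D}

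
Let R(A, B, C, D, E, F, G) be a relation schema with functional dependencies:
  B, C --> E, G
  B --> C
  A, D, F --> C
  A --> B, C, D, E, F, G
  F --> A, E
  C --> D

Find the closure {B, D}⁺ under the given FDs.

Start with {B, D}.
B --> C applies; add {C} → now {B, C, D}.
B, C --> E, G applies; add {E, G} → now {B, C, D, E, G}.
No further FD applies.

{B, C, D, E, G}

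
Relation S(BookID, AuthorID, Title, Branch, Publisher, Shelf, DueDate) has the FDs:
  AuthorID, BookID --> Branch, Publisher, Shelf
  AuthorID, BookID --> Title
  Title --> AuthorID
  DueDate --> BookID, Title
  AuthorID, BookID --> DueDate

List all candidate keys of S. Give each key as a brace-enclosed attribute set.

{DueDate}⁺ = {AuthorID, BookID, Branch, DueDate, Publisher, Shelf, Title} — all of the relation — so {DueDate} is a candidate key.
{AuthorID, BookID}⁺ = {AuthorID, BookID, Branch, DueDate, Publisher, Shelf, Title} — all of the relation — so {AuthorID, BookID} is a candidate key.
{BookID, Title}⁺ = {AuthorID, BookID, Branch, DueDate, Publisher, Shelf, Title} — all of the relation — so {BookID, Title} is a candidate key.
Any other superkey properly contains one of these, so there are no further candidate keys.

{AuthorID, BookID}, {BookID, Title}, {DueDate}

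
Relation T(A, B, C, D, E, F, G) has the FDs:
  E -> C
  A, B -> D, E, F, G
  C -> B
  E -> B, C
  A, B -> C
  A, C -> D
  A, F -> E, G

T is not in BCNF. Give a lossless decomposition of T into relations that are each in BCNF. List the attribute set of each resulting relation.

Candidate keys of the original relation: {A, B}, {A, C}, {A, E}, {A, F}.
Within {A, B, C, D, E, F, G}: {E}⁺ ∩ {A, B, C, D, E, F, G} = {B, C, E}, not the whole set, so E -> B, C violates BCNF; decompose into {B, C, E} and {A, D, E, F, G}.
Within {B, C, E}: {C}⁺ ∩ {B, C, E} = {B, C}, not the whole set, so C -> B violates BCNF; decompose into {B, C} and {C, E}.
{B, C} has no BCNF violation.
{C, E} has no BCNF violation.
{A, D, E, F, G} has no BCNF violation.

{A, D, E, F, G}; {B, C}; {C, E}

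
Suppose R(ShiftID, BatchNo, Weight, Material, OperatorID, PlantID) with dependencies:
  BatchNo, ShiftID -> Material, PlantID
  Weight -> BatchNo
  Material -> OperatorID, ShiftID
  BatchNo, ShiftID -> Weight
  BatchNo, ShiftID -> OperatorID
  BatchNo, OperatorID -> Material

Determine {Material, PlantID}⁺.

{Material, OperatorID, PlantID, ShiftID}

Start with {Material, PlantID}.
Material -> OperatorID, ShiftID applies; add {OperatorID, ShiftID} → now {Material, OperatorID, PlantID, ShiftID}.
No further FD applies.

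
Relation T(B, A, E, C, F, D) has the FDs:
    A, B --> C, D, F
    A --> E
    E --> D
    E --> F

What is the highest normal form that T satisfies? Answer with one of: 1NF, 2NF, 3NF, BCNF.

Candidate key: {A, B}. Prime attributes: {A, B}.
A --> E: {A}⁺ = {A, D, E, F}, which is not all of the attributes, so the left side is not a superkey — BCNF is violated.
A --> E determines the non-prime attribute {E} from a non-superkey — 3NF is violated.
{A} is a proper subset of the key {A, B}, and {A}⁺ contains the non-prime attributes {D, E, F} — a partial dependency, so 2NF is violated.

1NF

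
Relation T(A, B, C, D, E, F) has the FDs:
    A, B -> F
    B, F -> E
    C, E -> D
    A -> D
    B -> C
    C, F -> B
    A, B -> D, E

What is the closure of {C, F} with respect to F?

{B, C, D, E, F}

Start with {C, F}.
C, F -> B applies; add {B} → now {B, C, F}.
B, F -> E applies; add {E} → now {B, C, E, F}.
C, E -> D applies; add {D} → now {B, C, D, E, F}.
No further FD applies.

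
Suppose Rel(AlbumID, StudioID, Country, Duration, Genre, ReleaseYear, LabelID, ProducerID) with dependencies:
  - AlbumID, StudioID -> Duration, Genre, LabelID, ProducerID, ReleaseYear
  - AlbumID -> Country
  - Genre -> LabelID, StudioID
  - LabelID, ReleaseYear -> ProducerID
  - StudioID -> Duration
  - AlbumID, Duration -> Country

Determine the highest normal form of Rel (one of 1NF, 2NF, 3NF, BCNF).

Candidate keys: {AlbumID, Genre}, {AlbumID, StudioID}. Prime attributes: {AlbumID, Genre, StudioID}.
AlbumID -> Country breaks BCNF: {AlbumID}⁺ = {AlbumID, Country}, so {AlbumID} is not a superkey.
AlbumID -> Country has non-prime {Country} on the right and a non-superkey on the left, so 3NF fails.
Since {AlbumID} ⊂ {AlbumID, Genre} and {AlbumID}⁺ ⊇ {Country} with {Country} non-prime, there is a partial dependency; 2NF fails.

1NF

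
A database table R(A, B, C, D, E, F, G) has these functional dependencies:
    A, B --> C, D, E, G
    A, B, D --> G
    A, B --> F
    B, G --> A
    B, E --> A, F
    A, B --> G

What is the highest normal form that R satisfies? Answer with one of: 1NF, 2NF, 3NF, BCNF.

BCNF

Candidate keys: {A, B}, {B, E}, {B, G}. Prime attributes: {A, B, E, G}.
Each dependency's left side is a superkey — BCNF holds.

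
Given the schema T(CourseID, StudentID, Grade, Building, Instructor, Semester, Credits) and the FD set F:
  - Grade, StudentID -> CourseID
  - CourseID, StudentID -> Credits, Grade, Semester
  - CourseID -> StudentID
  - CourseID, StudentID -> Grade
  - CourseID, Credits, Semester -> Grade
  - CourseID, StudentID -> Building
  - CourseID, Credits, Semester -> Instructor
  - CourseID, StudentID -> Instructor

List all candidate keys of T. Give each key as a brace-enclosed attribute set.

{CourseID}, {Grade, StudentID}

{CourseID}⁺ = {Building, CourseID, Credits, Grade, Instructor, Semester, StudentID}, which is every attribute, so {CourseID} is a candidate key.
{Grade, StudentID}⁺ = {Building, CourseID, Credits, Grade, Instructor, Semester, StudentID}, which is every attribute, so {Grade, StudentID} is a candidate key.
No proper subset of any of these is a key, and no other minimal superkey exists.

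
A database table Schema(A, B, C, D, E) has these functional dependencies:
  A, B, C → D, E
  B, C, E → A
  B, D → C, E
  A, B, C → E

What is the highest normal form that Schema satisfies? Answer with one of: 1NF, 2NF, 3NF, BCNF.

BCNF

Candidate keys: {A, B, C}, {B, C, E}, {B, D}. Prime attributes: {A, B, C, D, E}.
Each dependency's left side is a superkey — BCNF holds.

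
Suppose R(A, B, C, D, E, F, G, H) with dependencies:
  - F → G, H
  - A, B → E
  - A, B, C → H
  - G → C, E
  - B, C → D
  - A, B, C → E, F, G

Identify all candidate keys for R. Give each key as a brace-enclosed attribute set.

{A, B} never appear on the right of any FD, so every key must include all of them.
{A, B, C}⁺ = {A, B, C, D, E, F, G, H} — all of the relation — so {A, B, C} is a candidate key.
{A, B, F}⁺ = {A, B, C, D, E, F, G, H} — all of the relation — so {A, B, F} is a candidate key.
{A, B, G}⁺ = {A, B, C, D, E, F, G, H} — all of the relation — so {A, B, G} is a candidate key.
No proper subset of any of these is a key, and no other minimal superkey exists.

{A, B, C}, {A, B, F}, {A, B, G}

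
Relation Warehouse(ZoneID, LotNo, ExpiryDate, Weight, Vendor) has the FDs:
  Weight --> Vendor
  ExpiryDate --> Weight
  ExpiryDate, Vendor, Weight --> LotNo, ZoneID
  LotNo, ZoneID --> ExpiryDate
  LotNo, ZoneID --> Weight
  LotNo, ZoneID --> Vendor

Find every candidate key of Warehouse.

{ExpiryDate}⁺ = {ExpiryDate, LotNo, Vendor, Weight, ZoneID}, which is every attribute, so {ExpiryDate} is a candidate key.
{LotNo, ZoneID}⁺ = {ExpiryDate, LotNo, Vendor, Weight, ZoneID}, which is every attribute, so {LotNo, ZoneID} is a candidate key.
Any other superkey properly contains one of these, so there are no further candidate keys.

{ExpiryDate}, {LotNo, ZoneID}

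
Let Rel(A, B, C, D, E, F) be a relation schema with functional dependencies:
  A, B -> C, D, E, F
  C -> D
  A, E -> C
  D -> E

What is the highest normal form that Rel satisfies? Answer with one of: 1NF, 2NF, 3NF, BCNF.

Candidate key: {A, B}. Prime attributes: {A, B}.
C -> D: {C}⁺ = {C, D, E}, which is not all of the attributes, so the left side is not a superkey — BCNF is violated.
C -> D has non-prime {D} on the right and a non-superkey on the left, so 3NF fails.
No non-prime attribute depends on a proper subset of any candidate key, so 2NF holds.

2NF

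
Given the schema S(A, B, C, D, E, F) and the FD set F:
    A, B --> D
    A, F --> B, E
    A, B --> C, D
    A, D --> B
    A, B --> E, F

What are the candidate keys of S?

Attributes never on any right-hand side: {A} — every candidate key must contain it.
{A, B}⁺ = {A, B, C, D, E, F}, which is every attribute, so {A, B} is a candidate key.
{A, D}⁺ = {A, B, C, D, E, F}, which is every attribute, so {A, D} is a candidate key.
{A, F}⁺ = {A, B, C, D, E, F}, which is every attribute, so {A, F} is a candidate key.
Any other superkey properly contains one of these, so there are no further candidate keys.

{A, B}, {A, D}, {A, F}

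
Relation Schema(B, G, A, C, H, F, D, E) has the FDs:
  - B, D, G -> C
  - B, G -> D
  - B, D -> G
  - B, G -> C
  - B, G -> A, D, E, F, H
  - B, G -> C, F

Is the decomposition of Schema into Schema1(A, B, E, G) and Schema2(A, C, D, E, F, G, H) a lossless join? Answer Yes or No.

Common attributes: {A, E, G}; their closure is {A, E, G}.
The closure covers neither Schema1 nor Schema2 entirely; the join is not lossless.

No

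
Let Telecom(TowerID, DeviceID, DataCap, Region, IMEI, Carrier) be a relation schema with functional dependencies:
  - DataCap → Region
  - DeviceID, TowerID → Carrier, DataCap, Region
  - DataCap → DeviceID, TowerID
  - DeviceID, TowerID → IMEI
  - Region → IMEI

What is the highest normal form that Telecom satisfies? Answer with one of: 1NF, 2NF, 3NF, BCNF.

2NF

Candidate keys: {DataCap}, {DeviceID, TowerID}. Prime attributes: {DataCap, DeviceID, TowerID}.
For Region → IMEI we have {Region}⁺ = {IMEI, Region}; {Region} is not a superkey, so BCNF fails.
Region → IMEI determines the non-prime attribute {IMEI} from a non-superkey — 3NF is violated.
Checking every proper subset of each key, none determines a non-prime attribute — 2NF is satisfied.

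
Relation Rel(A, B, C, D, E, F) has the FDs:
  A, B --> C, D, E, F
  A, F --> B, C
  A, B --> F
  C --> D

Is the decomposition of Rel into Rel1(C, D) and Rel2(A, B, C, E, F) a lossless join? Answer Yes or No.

Yes

Common attributes: {C}; their closure is {C, D}.
This includes all of Rel1, so the common attributes are a superkey of Rel1 — the join is lossless.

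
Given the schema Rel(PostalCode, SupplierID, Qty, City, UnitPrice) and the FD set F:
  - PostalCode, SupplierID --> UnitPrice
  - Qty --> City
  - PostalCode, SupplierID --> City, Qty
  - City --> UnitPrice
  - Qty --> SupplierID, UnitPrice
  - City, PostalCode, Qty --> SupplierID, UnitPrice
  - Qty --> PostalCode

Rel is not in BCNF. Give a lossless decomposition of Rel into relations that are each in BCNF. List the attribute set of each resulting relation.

Candidate keys of the original relation: {PostalCode, SupplierID}, {Qty}.
In {City, PostalCode, Qty, SupplierID, UnitPrice}, {City} is not a superkey ({City}⁺ restricted to this set is {City, UnitPrice}), so split on City --> UnitPrice into {City, UnitPrice} and {City, PostalCode, Qty, SupplierID}.
{City, UnitPrice}: every determinant is a superkey — BCNF.
{City, PostalCode, Qty, SupplierID}: every determinant is a superkey — BCNF.

{City, PostalCode, Qty, SupplierID}; {City, UnitPrice}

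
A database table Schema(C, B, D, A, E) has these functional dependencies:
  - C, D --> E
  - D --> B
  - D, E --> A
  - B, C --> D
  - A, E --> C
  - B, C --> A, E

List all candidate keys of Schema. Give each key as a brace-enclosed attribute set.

{A, B, E}, {B, C}, {C, D}, {D, E}

{B, C}⁺ = {A, B, C, D, E} — all of the relation — so {B, C} is a candidate key.
{C, D}⁺ = {A, B, C, D, E} — all of the relation — so {C, D} is a candidate key.
{D, E}⁺ = {A, B, C, D, E} — all of the relation — so {D, E} is a candidate key.
{A, B, E}⁺ = {A, B, C, D, E} — all of the relation — so {A, B, E} is a candidate key.
Any other superkey properly contains one of these, so there are no further candidate keys.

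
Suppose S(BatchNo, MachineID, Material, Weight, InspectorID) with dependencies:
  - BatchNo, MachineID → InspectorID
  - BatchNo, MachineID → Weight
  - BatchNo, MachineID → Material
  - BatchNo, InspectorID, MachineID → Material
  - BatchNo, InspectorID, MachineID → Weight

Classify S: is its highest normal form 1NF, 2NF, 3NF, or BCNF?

Candidate key: {BatchNo, MachineID}. Prime attributes: {BatchNo, MachineID}.
The left-hand side of every FD is a superkey, so BCNF is satisfied.

BCNF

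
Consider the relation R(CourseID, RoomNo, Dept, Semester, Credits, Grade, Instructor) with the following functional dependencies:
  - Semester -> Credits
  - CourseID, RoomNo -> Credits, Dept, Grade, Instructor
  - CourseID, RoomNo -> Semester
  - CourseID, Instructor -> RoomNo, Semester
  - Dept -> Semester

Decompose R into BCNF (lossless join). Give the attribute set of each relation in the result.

Candidate keys of the original relation: {CourseID, Instructor}, {CourseID, RoomNo}.
{CourseID, Credits, Dept, Grade, Instructor, RoomNo, Semester}: {Semester} determines {Credits, Semester} here but is not a superkey — split on Semester -> Credits, giving {Credits, Semester} and {CourseID, Dept, Grade, Instructor, RoomNo, Semester}.
{Credits, Semester} has no BCNF violation.
{CourseID, Dept, Grade, Instructor, RoomNo, Semester}: {Dept} determines {Dept, Semester} here but is not a superkey — split on Dept -> Semester, giving {Dept, Semester} and {CourseID, Dept, Grade, Instructor, RoomNo}.
{Dept, Semester} has no BCNF violation.
{CourseID, Dept, Grade, Instructor, RoomNo} has no BCNF violation.

{CourseID, Dept, Grade, Instructor, RoomNo}; {Credits, Semester}; {Dept, Semester}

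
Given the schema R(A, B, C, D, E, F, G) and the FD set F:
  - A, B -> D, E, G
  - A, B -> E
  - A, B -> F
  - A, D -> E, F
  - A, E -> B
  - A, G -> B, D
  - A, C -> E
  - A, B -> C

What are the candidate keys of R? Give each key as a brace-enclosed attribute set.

{A, B}, {A, C}, {A, D}, {A, E}, {A, G}

Attributes never on any right-hand side: {A} — every candidate key must contain it.
{A, B}⁺ = {A, B, C, D, E, F, G} — all of the relation — so {A, B} is a candidate key.
{A, C}⁺ = {A, B, C, D, E, F, G} — all of the relation — so {A, C} is a candidate key.
{A, D}⁺ = {A, B, C, D, E, F, G} — all of the relation — so {A, D} is a candidate key.
{A, E}⁺ = {A, B, C, D, E, F, G} — all of the relation — so {A, E} is a candidate key.
{A, G}⁺ = {A, B, C, D, E, F, G} — all of the relation — so {A, G} is a candidate key.
Any other superkey properly contains one of these, so there are no further candidate keys.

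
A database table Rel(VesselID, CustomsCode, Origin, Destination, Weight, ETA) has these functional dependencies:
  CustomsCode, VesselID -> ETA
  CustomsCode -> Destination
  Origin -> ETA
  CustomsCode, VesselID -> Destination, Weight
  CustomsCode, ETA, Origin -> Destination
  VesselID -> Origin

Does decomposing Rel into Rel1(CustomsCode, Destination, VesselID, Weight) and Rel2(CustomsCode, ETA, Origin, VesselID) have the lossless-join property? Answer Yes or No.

Yes

The shared attributes are {CustomsCode, VesselID} and {CustomsCode, VesselID}⁺ = {CustomsCode, Destination, ETA, Origin, VesselID, Weight}.
This includes all of Rel1, so the common attributes are a superkey of Rel1 — the join is lossless.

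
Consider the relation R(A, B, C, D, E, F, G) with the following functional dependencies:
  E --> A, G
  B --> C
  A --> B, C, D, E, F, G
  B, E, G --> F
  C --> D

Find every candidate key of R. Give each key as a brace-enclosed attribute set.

{A}, {E}

{A}⁺ = {A, B, C, D, E, F, G}, which is every attribute, so {A} is a candidate key.
{E}⁺ = {A, B, C, D, E, F, G}, which is every attribute, so {E} is a candidate key.
These are minimal and exhaustive — every other superkey contains one of them.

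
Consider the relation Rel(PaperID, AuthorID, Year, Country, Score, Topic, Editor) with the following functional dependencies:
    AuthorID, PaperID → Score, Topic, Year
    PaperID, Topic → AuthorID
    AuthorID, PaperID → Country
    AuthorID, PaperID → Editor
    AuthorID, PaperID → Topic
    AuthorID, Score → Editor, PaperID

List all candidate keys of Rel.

{AuthorID, PaperID} is a candidate key since {AuthorID, PaperID}⁺ = {AuthorID, Country, Editor, PaperID, Score, Topic, Year} covers every attribute.
{AuthorID, Score} is a candidate key since {AuthorID, Score}⁺ = {AuthorID, Country, Editor, PaperID, Score, Topic, Year} covers every attribute.
{PaperID, Topic} is a candidate key since {PaperID, Topic}⁺ = {AuthorID, Country, Editor, PaperID, Score, Topic, Year} covers every attribute.
Any other superkey properly contains one of these, so there are no further candidate keys.

{AuthorID, PaperID}, {AuthorID, Score}, {PaperID, Topic}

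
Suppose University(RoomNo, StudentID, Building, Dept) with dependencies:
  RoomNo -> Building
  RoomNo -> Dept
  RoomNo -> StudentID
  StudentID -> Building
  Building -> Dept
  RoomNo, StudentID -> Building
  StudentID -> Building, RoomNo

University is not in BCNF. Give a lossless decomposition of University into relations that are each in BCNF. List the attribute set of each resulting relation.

Candidate keys of the original relation: {RoomNo}, {StudentID}.
In {Building, Dept, RoomNo, StudentID}, {Building} is not a superkey ({Building}⁺ restricted to this set is {Building, Dept}), so split on Building -> Dept into {Building, Dept} and {Building, RoomNo, StudentID}.
{Building, Dept} has no BCNF violation.
{Building, RoomNo, StudentID} has no BCNF violation.

{Building, Dept}; {Building, RoomNo, StudentID}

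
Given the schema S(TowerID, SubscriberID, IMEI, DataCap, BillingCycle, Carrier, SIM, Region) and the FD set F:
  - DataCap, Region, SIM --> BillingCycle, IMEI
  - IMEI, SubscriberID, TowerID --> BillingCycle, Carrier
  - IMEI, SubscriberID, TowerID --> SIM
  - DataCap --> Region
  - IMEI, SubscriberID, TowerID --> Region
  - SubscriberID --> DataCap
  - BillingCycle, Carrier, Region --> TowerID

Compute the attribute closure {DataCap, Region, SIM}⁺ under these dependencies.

Start with {DataCap, Region, SIM}.
DataCap, Region, SIM --> BillingCycle, IMEI applies; add {BillingCycle, IMEI} → now {BillingCycle, DataCap, IMEI, Region, SIM}.
No further FD applies.

{BillingCycle, DataCap, IMEI, Region, SIM}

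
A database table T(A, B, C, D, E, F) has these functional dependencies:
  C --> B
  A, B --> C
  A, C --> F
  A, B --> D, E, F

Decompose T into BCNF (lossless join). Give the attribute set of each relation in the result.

Candidate keys of the original relation: {A, B}, {A, C}.
{A, B, C, D, E, F}: {C} determines {B, C} here but is not a superkey — split on C --> B, giving {B, C} and {A, C, D, E, F}.
{B, C} has no BCNF violation.
{A, C, D, E, F} has no BCNF violation.

{A, C, D, E, F}; {B, C}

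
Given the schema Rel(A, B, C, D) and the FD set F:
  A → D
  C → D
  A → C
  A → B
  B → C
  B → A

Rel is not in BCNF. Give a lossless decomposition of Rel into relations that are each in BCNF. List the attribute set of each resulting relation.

Candidate keys of the original relation: {A}, {B}.
Within {A, B, C, D}: {C}⁺ ∩ {A, B, C, D} = {C, D}, not the whole set, so C → D violates BCNF; decompose into {C, D} and {A, B, C}.
{C, D} is in BCNF.
{A, B, C} is in BCNF.

{A, B, C}; {C, D}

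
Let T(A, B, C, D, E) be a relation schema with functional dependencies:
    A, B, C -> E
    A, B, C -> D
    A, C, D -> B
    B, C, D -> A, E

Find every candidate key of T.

{A, B, C}, {A, C, D}, {B, C, D}

{C} never appears on the right of any FD, so every key must include it.
{A, B, C}⁺ = {A, B, C, D, E}, which is every attribute, so {A, B, C} is a candidate key.
{A, C, D}⁺ = {A, B, C, D, E}, which is every attribute, so {A, C, D} is a candidate key.
{B, C, D}⁺ = {A, B, C, D, E}, which is every attribute, so {B, C, D} is a candidate key.
These are minimal and exhaustive — every other superkey contains one of them.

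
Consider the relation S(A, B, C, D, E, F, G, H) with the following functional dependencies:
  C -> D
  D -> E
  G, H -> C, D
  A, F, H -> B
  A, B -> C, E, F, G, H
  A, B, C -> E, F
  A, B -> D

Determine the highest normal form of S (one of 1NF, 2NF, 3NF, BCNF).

Candidate keys: {A, B}, {A, F, H}. Prime attributes: {A, B, F, H}.
For C -> D we have {C}⁺ = {C, D, E}; {C} is not a superkey, so BCNF fails.
Because {D} is non-prime and the left side of C -> D is not a superkey, the relation is not in 3NF.
Checking every proper subset of each key, none determines a non-prime attribute — 2NF is satisfied.

2NF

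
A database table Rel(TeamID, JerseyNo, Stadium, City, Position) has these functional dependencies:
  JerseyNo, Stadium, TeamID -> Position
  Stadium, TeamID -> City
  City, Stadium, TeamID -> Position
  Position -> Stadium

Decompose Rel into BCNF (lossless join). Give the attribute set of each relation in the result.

{City, Position, TeamID}; {JerseyNo, Stadium, TeamID}; {Position, Stadium}

Candidate keys of the original relation: {JerseyNo, Position, TeamID}, {JerseyNo, Stadium, TeamID}.
In {City, JerseyNo, Position, Stadium, TeamID}, {Stadium, TeamID} is not a superkey ({Stadium, TeamID}⁺ restricted to this set is {City, Position, Stadium, TeamID}), so split on Stadium, TeamID -> City, Position into {City, Position, Stadium, TeamID} and {JerseyNo, Stadium, TeamID}.
In {City, Position, Stadium, TeamID}, {Position} is not a superkey ({Position}⁺ restricted to this set is {Position, Stadium}), so split on Position -> Stadium into {Position, Stadium} and {City, Position, TeamID}.
{Position, Stadium} is in BCNF.
{City, Position, TeamID} is in BCNF.
{JerseyNo, Stadium, TeamID} is in BCNF.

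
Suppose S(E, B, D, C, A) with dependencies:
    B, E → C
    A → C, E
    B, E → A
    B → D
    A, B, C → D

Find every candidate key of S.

Attributes never on any right-hand side: {B} — every candidate key must contain it.
{A, B}⁺ = {A, B, C, D, E}, which is every attribute, so {A, B} is a candidate key.
{B, E}⁺ = {A, B, C, D, E}, which is every attribute, so {B, E} is a candidate key.
These are minimal and exhaustive — every other superkey contains one of them.

{A, B}, {B, E}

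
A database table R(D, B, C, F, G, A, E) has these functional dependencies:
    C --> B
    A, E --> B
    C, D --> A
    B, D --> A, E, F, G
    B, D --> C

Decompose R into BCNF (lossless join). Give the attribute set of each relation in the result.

{A, C, D, E, F, G}; {B, C}

Candidate keys of the original relation: {A, D, E}, {B, D}, {C, D}.
{A, B, C, D, E, F, G}: {C} determines {B, C} here but is not a superkey — split on C --> B, giving {B, C} and {A, C, D, E, F, G}.
{B, C}: every determinant is a superkey — BCNF.
{A, C, D, E, F, G}: every determinant is a superkey — BCNF.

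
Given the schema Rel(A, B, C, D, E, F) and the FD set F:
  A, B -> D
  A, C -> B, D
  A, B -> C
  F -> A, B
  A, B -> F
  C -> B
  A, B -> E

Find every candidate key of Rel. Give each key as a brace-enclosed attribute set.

{F}⁺ = {A, B, C, D, E, F} — all of the relation — so {F} is a candidate key.
{A, B}⁺ = {A, B, C, D, E, F} — all of the relation — so {A, B} is a candidate key.
{A, C}⁺ = {A, B, C, D, E, F} — all of the relation — so {A, C} is a candidate key.
No proper subset of any of these is a key, and no other minimal superkey exists.

{A, B}, {A, C}, {F}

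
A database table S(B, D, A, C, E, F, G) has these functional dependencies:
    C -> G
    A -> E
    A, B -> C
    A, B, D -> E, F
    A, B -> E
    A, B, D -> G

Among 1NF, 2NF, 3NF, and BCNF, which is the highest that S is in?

1NF

Candidate key: {A, B, D}. Prime attributes: {A, B, D}.
C -> G breaks BCNF: {C}⁺ = {C, G}, so {C} is not a superkey.
C -> G determines the non-prime attribute {G} from a non-superkey — 3NF is violated.
Since {A} ⊂ {A, B, D} and {A}⁺ ⊇ {E} with {E} non-prime, there is a partial dependency; 2NF fails.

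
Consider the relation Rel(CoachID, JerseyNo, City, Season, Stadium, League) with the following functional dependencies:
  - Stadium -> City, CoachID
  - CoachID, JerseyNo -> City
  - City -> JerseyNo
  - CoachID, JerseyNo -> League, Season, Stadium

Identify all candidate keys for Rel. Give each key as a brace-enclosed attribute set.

Closure of {Stadium} is {City, CoachID, JerseyNo, League, Season, Stadium}, the whole schema; {Stadium} is a candidate key.
Closure of {City, CoachID} is {City, CoachID, JerseyNo, League, Season, Stadium}, the whole schema; {City, CoachID} is a candidate key.
Closure of {CoachID, JerseyNo} is {City, CoachID, JerseyNo, League, Season, Stadium}, the whole schema; {CoachID, JerseyNo} is a candidate key.
No proper subset of any of these is a key, and no other minimal superkey exists.

{City, CoachID}, {CoachID, JerseyNo}, {Stadium}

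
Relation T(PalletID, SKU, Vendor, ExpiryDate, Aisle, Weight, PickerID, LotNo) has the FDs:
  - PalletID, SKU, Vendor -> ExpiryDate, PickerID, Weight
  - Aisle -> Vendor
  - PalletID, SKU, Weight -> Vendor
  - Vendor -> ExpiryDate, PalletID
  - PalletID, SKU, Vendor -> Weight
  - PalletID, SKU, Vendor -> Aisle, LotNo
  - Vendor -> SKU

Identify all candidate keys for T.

{Aisle}, {PalletID, SKU, Weight}, {Vendor}

{Aisle}⁺ = {Aisle, ExpiryDate, LotNo, PalletID, PickerID, SKU, Vendor, Weight} — all of the relation — so {Aisle} is a candidate key.
{Vendor}⁺ = {Aisle, ExpiryDate, LotNo, PalletID, PickerID, SKU, Vendor, Weight} — all of the relation — so {Vendor} is a candidate key.
{PalletID, SKU, Weight}⁺ = {Aisle, ExpiryDate, LotNo, PalletID, PickerID, SKU, Vendor, Weight} — all of the relation — so {PalletID, SKU, Weight} is a candidate key.
No proper subset of any of these is a key, and no other minimal superkey exists.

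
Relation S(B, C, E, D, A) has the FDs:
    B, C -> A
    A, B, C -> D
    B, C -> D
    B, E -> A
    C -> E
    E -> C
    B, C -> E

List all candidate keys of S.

{B, C}, {B, E}

{B} never appears on the right of any FD, so every key must include it.
Closure of {B, C} is {A, B, C, D, E}, the whole schema; {B, C} is a candidate key.
Closure of {B, E} is {A, B, C, D, E}, the whole schema; {B, E} is a candidate key.
These are minimal and exhaustive — every other superkey contains one of them.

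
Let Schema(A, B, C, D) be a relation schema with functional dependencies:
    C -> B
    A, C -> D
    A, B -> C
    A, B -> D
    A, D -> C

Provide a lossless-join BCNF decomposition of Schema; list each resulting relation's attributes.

{A, C, D}; {B, C}

Candidate keys of the original relation: {A, B}, {A, C}, {A, D}.
Within {A, B, C, D}: {C}⁺ ∩ {A, B, C, D} = {B, C}, not the whole set, so C -> B violates BCNF; decompose into {B, C} and {A, C, D}.
{B, C}: every determinant is a superkey — BCNF.
{A, C, D}: every determinant is a superkey — BCNF.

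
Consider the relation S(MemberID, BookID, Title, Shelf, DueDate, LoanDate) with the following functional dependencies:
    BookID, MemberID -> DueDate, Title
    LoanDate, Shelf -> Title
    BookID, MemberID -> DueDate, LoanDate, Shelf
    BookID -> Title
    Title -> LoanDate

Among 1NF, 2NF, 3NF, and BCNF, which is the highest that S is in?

Candidate key: {BookID, MemberID}. Prime attributes: {BookID, MemberID}.
For LoanDate, Shelf -> Title we have {LoanDate, Shelf}⁺ = {LoanDate, Shelf, Title}; {LoanDate, Shelf} is not a superkey, so BCNF fails.
LoanDate, Shelf -> Title has non-prime {Title} on the right and a non-superkey on the left, so 3NF fails.
{BookID} is a proper subset of the key {BookID, MemberID}, and {BookID}⁺ contains the non-prime attributes {LoanDate, Title} — a partial dependency, so 2NF is violated.

1NF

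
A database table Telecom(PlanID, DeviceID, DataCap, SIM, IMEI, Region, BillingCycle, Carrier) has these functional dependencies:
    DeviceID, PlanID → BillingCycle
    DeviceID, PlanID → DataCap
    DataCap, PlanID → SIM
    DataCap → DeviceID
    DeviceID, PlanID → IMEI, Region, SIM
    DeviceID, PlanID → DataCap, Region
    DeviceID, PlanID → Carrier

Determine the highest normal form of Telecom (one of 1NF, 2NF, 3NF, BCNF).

Candidate keys: {DataCap, PlanID}, {DeviceID, PlanID}. Prime attributes: {DataCap, DeviceID, PlanID}.
DataCap → DeviceID breaks BCNF: {DataCap}⁺ = {DataCap, DeviceID}, so {DataCap} is not a superkey.
But every attribute on its right side ({DeviceID}) is prime, and the same holds for every other non-superkey FD, so 3NF still holds.

3NF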